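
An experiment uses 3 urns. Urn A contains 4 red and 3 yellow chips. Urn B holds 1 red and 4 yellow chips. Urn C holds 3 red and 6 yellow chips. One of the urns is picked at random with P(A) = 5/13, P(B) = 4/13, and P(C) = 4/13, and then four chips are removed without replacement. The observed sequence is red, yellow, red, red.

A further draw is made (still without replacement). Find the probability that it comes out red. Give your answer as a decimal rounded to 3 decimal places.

0.300

Under each hypothesis, the probability of the observed sequence is: P(data | urn A) = (4/7)(3/6)(3/5)(2/4) = 3/35; P(data | urn B) = (1/5)(4/4)(0/3) = 0; P(data | urn C) = (3/9)(6/8)(2/7)(1/6) = 1/84.
The prior-weighted likelihoods are 5/13 · 3/35 = 3/91, 4/13 · 0 = 0, 4/13 · 1/84 = 1/273; these sum to 10/273.
Dividing through by the total gives posterior P(urn A | data) = 9/10, P(urn B | data) = 0, P(urn C | data) = 1/10.
Averaging over the posterior, P(red next | data) = (1/3)(9/10) + (0)(1/10) = 3/10.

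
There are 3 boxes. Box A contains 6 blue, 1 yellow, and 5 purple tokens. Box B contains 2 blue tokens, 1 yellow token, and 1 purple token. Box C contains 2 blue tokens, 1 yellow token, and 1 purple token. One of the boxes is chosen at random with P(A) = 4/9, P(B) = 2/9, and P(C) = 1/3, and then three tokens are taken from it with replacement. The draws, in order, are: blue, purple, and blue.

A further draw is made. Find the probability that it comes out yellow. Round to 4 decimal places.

For each hypothesis, P(data | H) works out to: P(data | box A) = (6/12)(5/12)(6/12) = 5/48; P(data | box B) = (2/4)(1/4)(2/4) = 1/16; P(data | box C) = (2/4)(1/4)(2/4) = 1/16.
Multiplying each by its prior: 4/9 · 5/48 = 5/108, 2/9 · 1/16 = 1/72, 1/3 · 1/16 = 1/48; these sum to 35/432.
The posterior is then P(box A | data) = 4/7, P(box B | data) = 6/35, P(box C | data) = 9/35.
So P(yellow next | data) = Σ P(yellow next | H) P(H | data) = (1/12)(4/7) + (1/4)(6/35) + (1/4)(9/35) = 13/84.

0.1548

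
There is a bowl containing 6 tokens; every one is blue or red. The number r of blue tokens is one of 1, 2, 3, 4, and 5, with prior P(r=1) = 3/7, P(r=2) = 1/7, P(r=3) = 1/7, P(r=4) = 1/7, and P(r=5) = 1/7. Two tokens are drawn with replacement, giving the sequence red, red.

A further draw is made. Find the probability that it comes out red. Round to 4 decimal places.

The likelihood of the observed sequence under each hypothesis: P(data | r = 1) = (5/6)(5/6) = 25/36; P(data | r = 2) = (4/6)(4/6) = 4/9; P(data | r = 3) = (3/6)(3/6) = 1/4; P(data | r = 4) = (2/6)(2/6) = 1/9; P(data | r = 5) = (1/6)(1/6) = 1/36.
Multiplying each by its prior: 3/7 · 25/36 = 25/84, 1/7 · 4/9 = 4/63, 1/7 · 1/4 = 1/28, 1/7 · 1/9 = 1/63, 1/7 · 1/36 = 1/252; summing to 5/12.
Normalising, the posterior is P(r = 1 | data) = 5/7, P(r = 2 | data) = 16/105, P(r = 3 | data) = 3/35, P(r = 4 | data) = 4/105, P(r = 5 | data) = 1/105.
Averaging over the posterior, P(red next | data) = (5/6)(5/7) + (2/3)(16/105) + (1/2)(3/35) + (1/3)(4/105) + (1/6)(1/105) = 95/126.

0.7540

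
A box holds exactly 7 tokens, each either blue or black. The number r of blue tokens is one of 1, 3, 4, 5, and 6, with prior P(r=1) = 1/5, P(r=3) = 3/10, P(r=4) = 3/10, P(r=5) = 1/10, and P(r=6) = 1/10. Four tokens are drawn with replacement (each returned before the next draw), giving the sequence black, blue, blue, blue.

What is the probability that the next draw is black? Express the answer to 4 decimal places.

Compute the likelihood of the observed sequence for each case: P(data | r = 1) = (6/7)(1/7)(1/7)(1/7) = 0.002499; P(data | r = 3) = (4/7)(3/7)(3/7)(3/7) = 0.044981; P(data | r = 4) = (3/7)(4/7)(4/7)(4/7) = 0.079967; P(data | r = 5) = (2/7)(5/7)(5/7)(5/7) = 0.10412; P(data | r = 6) = (1/7)(6/7)(6/7)(6/7) = 0.089963.
Weighting by the prior gives 1/5 · 0.002499 = 0.00049979, 3/10 · 0.044981 = 0.013494, 3/10 · 0.079967 = 0.02399, 1/10 · 0.10412 = 0.010412, 1/10 · 0.089963 = 0.0089963; with total 0.057393.
Normalising, the posterior is P(r = 1 | data) = 0.0087083, P(r = 3 | data) = 0.23512, P(r = 4 | data) = 0.418, P(r = 5 | data) = 0.18142, P(r = 6 | data) = 0.15675.
So P(black next | data) = Σ P(black next | H) P(H | data) = (6/7)(0.0087083) + (4/7)(0.23512) + (3/7)(0.418) + (2/7)(0.18142) + (1/7)(0.15675) = 0.39519.

0.3952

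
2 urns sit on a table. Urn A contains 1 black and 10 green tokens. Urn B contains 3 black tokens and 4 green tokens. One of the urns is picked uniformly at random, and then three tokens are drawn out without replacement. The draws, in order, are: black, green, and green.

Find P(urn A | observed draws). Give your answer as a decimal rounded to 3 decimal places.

0.347

The likelihood of the observed sequence under each hypothesis: P(data | urn A) = (1/11)(10/10)(9/9) = 1/11; P(data | urn B) = (3/7)(4/6)(3/5) = 6/35.
Multiplying each by its prior: 1/2 · 1/11 = 1/22, 1/2 · 6/35 = 3/35; with total 101/770.
So P(urn A | data) = (1/22) / (101/770) = 35/101.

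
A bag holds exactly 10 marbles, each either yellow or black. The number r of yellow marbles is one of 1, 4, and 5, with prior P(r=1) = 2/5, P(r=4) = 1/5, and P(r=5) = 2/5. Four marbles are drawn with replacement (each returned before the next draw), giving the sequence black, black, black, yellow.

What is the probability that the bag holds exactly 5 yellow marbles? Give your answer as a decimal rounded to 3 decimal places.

0.350

For each hypothesis, P(data | H) works out to: P(data | r = 1) = (9/10)(9/10)(9/10)(1/10) = 0.0729; P(data | r = 4) = (6/10)(6/10)(6/10)(4/10) = 0.0864; P(data | r = 5) = (5/10)(5/10)(5/10)(5/10) = 0.0625.
Multiplying each by its prior: 2/5 · 0.0729 = 0.02916, 1/5 · 0.0864 = 0.01728, 2/5 · 0.0625 = 0.025; with total 0.07144.
By Bayes' rule, P(r = 5 | data) = (0.025) / (0.07144) = 0.34994.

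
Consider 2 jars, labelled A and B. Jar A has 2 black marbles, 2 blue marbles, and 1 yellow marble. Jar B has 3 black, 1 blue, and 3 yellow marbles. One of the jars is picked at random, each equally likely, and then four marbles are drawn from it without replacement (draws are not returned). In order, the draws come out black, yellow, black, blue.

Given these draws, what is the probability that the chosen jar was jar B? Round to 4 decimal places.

0.3913

Compute the likelihood of the observed sequence for each case: P(data | jar A) = (2/5)(1/4)(1/3)(2/2) = 1/30; P(data | jar B) = (3/7)(3/6)(2/5)(1/4) = 3/140.
Multiplying each by its prior: 1/2 · 1/30 = 1/60, 1/2 · 3/140 = 3/280; these sum to 23/840.
By Bayes' rule, P(jar B | data) = (3/280) / (23/840) = 9/23.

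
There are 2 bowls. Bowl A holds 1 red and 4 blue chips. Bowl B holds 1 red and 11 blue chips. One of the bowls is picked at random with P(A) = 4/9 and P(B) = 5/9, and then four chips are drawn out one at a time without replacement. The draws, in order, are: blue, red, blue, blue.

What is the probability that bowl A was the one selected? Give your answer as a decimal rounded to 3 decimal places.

0.658

Compute the likelihood of the observed sequence for each case: P(data | bowl A) = (4/5)(1/4)(3/3)(2/2) = 1/5; P(data | bowl B) = (11/12)(1/11)(10/10)(9/9) = 1/12.
Multiplying each by its prior: 4/9 · 1/5 = 4/45, 5/9 · 1/12 = 5/108; with total 73/540.
Therefore the posterior P(bowl A | data) = (4/45) / (73/540) = 48/73.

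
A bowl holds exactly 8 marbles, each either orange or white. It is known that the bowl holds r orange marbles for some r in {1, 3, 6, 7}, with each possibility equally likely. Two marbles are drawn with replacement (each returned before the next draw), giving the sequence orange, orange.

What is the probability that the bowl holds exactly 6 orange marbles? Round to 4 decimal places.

Compute the likelihood of the observed sequence for each case: P(data | r = 1) = (1/8)(1/8) = 1/64; P(data | r = 3) = (3/8)(3/8) = 9/64; P(data | r = 6) = (6/8)(6/8) = 9/16; P(data | r = 7) = (7/8)(7/8) = 49/64.
Multiplying each by its prior: 1/4 · 1/64 = 1/256, 1/4 · 9/64 = 9/256, 1/4 · 9/16 = 9/64, 1/4 · 49/64 = 49/256; summing to 95/256.
So P(r = 6 | data) = (9/64) / (95/256) = 36/95.

0.3789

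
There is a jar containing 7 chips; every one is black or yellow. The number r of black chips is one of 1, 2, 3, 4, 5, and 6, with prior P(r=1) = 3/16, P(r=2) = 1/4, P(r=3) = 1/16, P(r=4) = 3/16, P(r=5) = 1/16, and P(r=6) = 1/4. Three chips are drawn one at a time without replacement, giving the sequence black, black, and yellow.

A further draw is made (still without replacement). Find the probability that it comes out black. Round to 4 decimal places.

For each hypothesis, P(data | H) works out to: P(data | r = 1) = (1/7)(0/6) = 0; P(data | r = 2) = (2/7)(1/6)(5/5) = 1/21; P(data | r = 3) = (3/7)(2/6)(4/5) = 4/35; P(data | r = 4) = (4/7)(3/6)(3/5) = 6/35; P(data | r = 5) = (5/7)(4/6)(2/5) = 4/21; P(data | r = 6) = (6/7)(5/6)(1/5) = 1/7.
The prior-weighted likelihoods are 3/16 · 0 = 0, 1/4 · 1/21 = 1/84, 1/16 · 4/35 = 1/140, 3/16 · 6/35 = 9/280, 1/16 · 4/21 = 1/84, 1/4 · 1/7 = 1/28; with total 83/840.
Dividing through by the total gives posterior P(r = 1 | data) = 0, P(r = 2 | data) = 10/83, P(r = 3 | data) = 6/83, P(r = 4 | data) = 27/83, P(r = 5 | data) = 10/83, P(r = 6 | data) = 30/83.
So P(black next | data) = Σ P(black next | H) P(H | data) = (0)(10/83) + (1/4)(6/83) + (1/2)(27/83) + (3/4)(10/83) + (1)(30/83) = 105/166.

0.6325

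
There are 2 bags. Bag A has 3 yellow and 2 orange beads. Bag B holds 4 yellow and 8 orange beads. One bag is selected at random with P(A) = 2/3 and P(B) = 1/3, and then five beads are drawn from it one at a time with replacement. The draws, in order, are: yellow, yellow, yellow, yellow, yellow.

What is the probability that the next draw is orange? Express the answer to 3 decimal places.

0.407

The likelihood of the observed sequence under each hypothesis: P(data | bag A) = (3/5)(3/5)(3/5)(3/5)(3/5) = 0.07776; P(data | bag B) = (4/12)(4/12)(4/12)(4/12)(4/12) = 0.0041152.
Multiplying each by its prior: 2/3 · 0.07776 = 0.05184, 1/3 · 0.0041152 = 0.0013717; these sum to 0.053212.
Normalising, the posterior is P(bag A | data) = 0.97422, P(bag B | data) = 0.025779.
Averaging over the posterior, P(orange next | data) = (2/5)(0.97422) + (2/3)(0.025779) = 0.40687.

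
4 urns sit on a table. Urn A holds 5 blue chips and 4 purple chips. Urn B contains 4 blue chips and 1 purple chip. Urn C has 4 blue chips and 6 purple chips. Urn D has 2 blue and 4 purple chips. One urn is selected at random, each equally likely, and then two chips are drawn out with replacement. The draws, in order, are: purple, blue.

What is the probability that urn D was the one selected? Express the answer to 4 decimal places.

0.2557

Compute the likelihood of the observed sequence for each case: P(data | urn A) = (4/9)(5/9) = 20/81; P(data | urn B) = (1/5)(4/5) = 4/25; P(data | urn C) = (6/10)(4/10) = 6/25; P(data | urn D) = (4/6)(2/6) = 2/9.
Weighting by the prior gives 1/4 · 20/81 = 5/81, 1/4 · 4/25 = 1/25, 1/4 · 6/25 = 3/50, 1/4 · 2/9 = 1/18; with total 88/405.
So P(urn D | data) = (1/18) / (88/405) = 45/176.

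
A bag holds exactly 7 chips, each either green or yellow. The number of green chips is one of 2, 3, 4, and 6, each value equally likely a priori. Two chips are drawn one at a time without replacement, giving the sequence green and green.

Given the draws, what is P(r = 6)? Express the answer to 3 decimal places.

For each hypothesis, P(data | H) works out to: P(data | r = 2) = (2/7)(1/6) = 1/21; P(data | r = 3) = (3/7)(2/6) = 1/7; P(data | r = 4) = (4/7)(3/6) = 2/7; P(data | r = 6) = (6/7)(5/6) = 5/7.
The prior-weighted likelihoods are 1/4 · 1/21 = 1/84, 1/4 · 1/7 = 1/28, 1/4 · 2/7 = 1/14, 1/4 · 5/7 = 5/28; with total 25/84.
By Bayes' rule, P(r = 6 | data) = (5/28) / (25/84) = 3/5.

0.600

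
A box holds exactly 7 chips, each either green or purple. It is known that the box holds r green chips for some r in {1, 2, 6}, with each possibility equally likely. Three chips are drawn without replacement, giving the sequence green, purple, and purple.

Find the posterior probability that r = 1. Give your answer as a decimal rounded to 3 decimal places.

0.429

Compute the likelihood of the observed sequence for each case: P(data | r = 1) = (1/7)(6/6)(5/5) = 1/7; P(data | r = 2) = (2/7)(5/6)(4/5) = 4/21; P(data | r = 6) = (6/7)(1/6)(0/5) = 0.
Multiplying each by its prior: 1/3 · 1/7 = 1/21, 1/3 · 4/21 = 4/63, 1/3 · 0 = 0; these sum to 1/9.
By Bayes' rule, P(r = 1 | data) = (1/21) / (1/9) = 3/7.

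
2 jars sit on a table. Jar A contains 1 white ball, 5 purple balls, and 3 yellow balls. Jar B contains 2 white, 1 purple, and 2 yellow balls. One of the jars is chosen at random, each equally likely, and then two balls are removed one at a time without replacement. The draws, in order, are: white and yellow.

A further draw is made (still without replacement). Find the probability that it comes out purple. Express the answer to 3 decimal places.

0.399

Under each hypothesis, the probability of the observed sequence is: P(data | jar A) = (1/9)(3/8) = 1/24; P(data | jar B) = (2/5)(2/4) = 1/5.
Multiplying each by its prior: 1/2 · 1/24 = 1/48, 1/2 · 1/5 = 1/10; with total 29/240.
Normalising, the posterior is P(jar A | data) = 5/29, P(jar B | data) = 24/29.
The predictive probability is P(purple next | data) = (5/7)(5/29) + (1/3)(24/29) = 81/203.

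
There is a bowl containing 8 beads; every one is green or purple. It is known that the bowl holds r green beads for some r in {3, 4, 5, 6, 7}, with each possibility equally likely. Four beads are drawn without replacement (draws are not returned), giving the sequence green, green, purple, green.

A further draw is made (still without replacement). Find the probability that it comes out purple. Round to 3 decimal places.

The likelihood of the observed sequence under each hypothesis: P(data | r = 3) = (3/8)(2/7)(5/6)(1/5) = 1/56; P(data | r = 4) = (4/8)(3/7)(4/6)(2/5) = 2/35; P(data | r = 5) = (5/8)(4/7)(3/6)(3/5) = 3/28; P(data | r = 6) = (6/8)(5/7)(2/6)(4/5) = 1/7; P(data | r = 7) = (7/8)(6/7)(1/6)(5/5) = 1/8.
Multiplying each by its prior: 1/5 · 1/56 = 1/280, 1/5 · 2/35 = 2/175, 1/5 · 3/28 = 3/140, 1/5 · 1/7 = 1/35, 1/5 · 1/8 = 1/40; summing to 9/100.
Normalising, the posterior is P(r = 3 | data) = 5/126, P(r = 4 | data) = 8/63, P(r = 5 | data) = 5/21, P(r = 6 | data) = 20/63, P(r = 7 | data) = 5/18.
So P(purple next | data) = Σ P(purple next | H) P(H | data) = (1)(5/126) + (3/4)(8/63) + (1/2)(5/21) + (1/4)(20/63) + (0)(5/18) = 1/3.

0.333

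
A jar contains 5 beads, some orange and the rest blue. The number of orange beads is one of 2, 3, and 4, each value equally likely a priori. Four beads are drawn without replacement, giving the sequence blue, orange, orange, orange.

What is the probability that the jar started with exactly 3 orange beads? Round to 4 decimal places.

0.3333

Under each hypothesis, the probability of the observed sequence is: P(data | r = 2) = (3/5)(2/4)(1/3)(0/2) = 0; P(data | r = 3) = (2/5)(3/4)(2/3)(1/2) = 1/10; P(data | r = 4) = (1/5)(4/4)(3/3)(2/2) = 1/5.
The prior-weighted likelihoods are 1/3 · 0 = 0, 1/3 · 1/10 = 1/30, 1/3 · 1/5 = 1/15; summing to 1/10.
So P(r = 3 | data) = (1/30) / (1/10) = 1/3.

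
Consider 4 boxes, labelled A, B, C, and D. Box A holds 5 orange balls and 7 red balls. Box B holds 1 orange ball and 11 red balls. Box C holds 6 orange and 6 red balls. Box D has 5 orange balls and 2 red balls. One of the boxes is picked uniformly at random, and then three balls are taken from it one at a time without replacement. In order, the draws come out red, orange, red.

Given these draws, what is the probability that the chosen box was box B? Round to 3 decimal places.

0.195

Compute the likelihood of the observed sequence for each case: P(data | box A) = (7/12)(5/11)(6/10) = 0.15909; P(data | box B) = (11/12)(1/11)(10/10) = 0.083333; P(data | box C) = (6/12)(6/11)(5/10) = 0.13636; P(data | box D) = (2/7)(5/6)(1/5) = 0.047619.
The prior-weighted likelihoods are 1/4 · 0.15909 = 0.039773, 1/4 · 0.083333 = 0.020833, 1/4 · 0.13636 = 0.034091, 1/4 · 0.047619 = 0.011905; these sum to 0.1066.
So P(box B | data) = (0.020833) / (0.1066) = 0.19543.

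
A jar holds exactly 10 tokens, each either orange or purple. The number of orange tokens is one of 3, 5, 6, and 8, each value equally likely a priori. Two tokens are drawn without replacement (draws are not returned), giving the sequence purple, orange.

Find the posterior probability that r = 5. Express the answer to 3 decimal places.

0.291

For each hypothesis, P(data | H) works out to: P(data | r = 3) = (7/10)(3/9) = 7/30; P(data | r = 5) = (5/10)(5/9) = 5/18; P(data | r = 6) = (4/10)(6/9) = 4/15; P(data | r = 8) = (2/10)(8/9) = 8/45.
Multiplying each by its prior: 1/4 · 7/30 = 7/120, 1/4 · 5/18 = 5/72, 1/4 · 4/15 = 1/15, 1/4 · 8/45 = 2/45; these sum to 43/180.
Hence P(r = 5 | data) = (5/72) / (43/180) = 25/86.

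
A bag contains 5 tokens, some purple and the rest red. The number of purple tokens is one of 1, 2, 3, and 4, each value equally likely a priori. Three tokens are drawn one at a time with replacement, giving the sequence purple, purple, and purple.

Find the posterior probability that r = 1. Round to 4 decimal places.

0.0100

For each hypothesis, P(data | H) works out to: P(data | r = 1) = (1/5)(1/5)(1/5) = 1/125; P(data | r = 2) = (2/5)(2/5)(2/5) = 8/125; P(data | r = 3) = (3/5)(3/5)(3/5) = 27/125; P(data | r = 4) = (4/5)(4/5)(4/5) = 64/125.
Weighting by the prior gives 1/4 · 1/125 = 1/500, 1/4 · 8/125 = 2/125, 1/4 · 27/125 = 27/500, 1/4 · 64/125 = 16/125; summing to 1/5.
Therefore the posterior P(r = 1 | data) = (1/500) / (1/5) = 1/100.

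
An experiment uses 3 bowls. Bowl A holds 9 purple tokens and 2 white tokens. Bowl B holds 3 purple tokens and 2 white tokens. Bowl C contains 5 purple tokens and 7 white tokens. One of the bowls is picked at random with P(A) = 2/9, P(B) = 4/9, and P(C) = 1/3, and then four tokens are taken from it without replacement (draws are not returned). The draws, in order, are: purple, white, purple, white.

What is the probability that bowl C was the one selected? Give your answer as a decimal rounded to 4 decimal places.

For each hypothesis, P(data | H) works out to: P(data | bowl A) = (9/11)(2/10)(8/9)(1/8) = 0.018182; P(data | bowl B) = (3/5)(2/4)(2/3)(1/2) = 0.1; P(data | bowl C) = (5/12)(7/11)(4/10)(6/9) = 0.070707.
The prior-weighted likelihoods are 2/9 · 0.018182 = 0.0040404, 4/9 · 0.1 = 0.044444, 1/3 · 0.070707 = 0.023569; these sum to 0.072054.
So P(bowl C | data) = (0.023569) / (0.072054) = 0.3271.

0.3271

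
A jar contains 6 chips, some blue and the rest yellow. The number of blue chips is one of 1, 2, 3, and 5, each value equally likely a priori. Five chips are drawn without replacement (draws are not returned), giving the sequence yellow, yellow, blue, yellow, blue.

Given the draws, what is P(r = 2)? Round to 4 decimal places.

The likelihood of the observed sequence under each hypothesis: P(data | r = 1) = (5/6)(4/5)(1/4)(3/3)(0/2) = 0; P(data | r = 2) = (4/6)(3/5)(2/4)(2/3)(1/2) = 1/15; P(data | r = 3) = (3/6)(2/5)(3/4)(1/3)(2/2) = 1/20; P(data | r = 5) = (1/6)(0/5) = 0.
Multiplying each by its prior: 1/4 · 0 = 0, 1/4 · 1/15 = 1/60, 1/4 · 1/20 = 1/80, 1/4 · 0 = 0; with total 7/240.
Hence P(r = 2 | data) = (1/60) / (7/240) = 4/7.

0.5714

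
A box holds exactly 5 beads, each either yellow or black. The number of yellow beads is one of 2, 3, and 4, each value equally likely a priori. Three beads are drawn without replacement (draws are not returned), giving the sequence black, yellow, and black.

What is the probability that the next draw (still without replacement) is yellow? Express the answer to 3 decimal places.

Compute the likelihood of the observed sequence for each case: P(data | r = 2) = (3/5)(2/4)(2/3) = 1/5; P(data | r = 3) = (2/5)(3/4)(1/3) = 1/10; P(data | r = 4) = (1/5)(4/4)(0/3) = 0.
Multiplying each by its prior: 1/3 · 1/5 = 1/15, 1/3 · 1/10 = 1/30, 1/3 · 0 = 0; these sum to 1/10.
Dividing through by the total gives posterior P(r = 2 | data) = 2/3, P(r = 3 | data) = 1/3, P(r = 4 | data) = 0.
The predictive probability is P(yellow next | data) = (1/2)(2/3) + (1)(1/3) = 2/3.

0.667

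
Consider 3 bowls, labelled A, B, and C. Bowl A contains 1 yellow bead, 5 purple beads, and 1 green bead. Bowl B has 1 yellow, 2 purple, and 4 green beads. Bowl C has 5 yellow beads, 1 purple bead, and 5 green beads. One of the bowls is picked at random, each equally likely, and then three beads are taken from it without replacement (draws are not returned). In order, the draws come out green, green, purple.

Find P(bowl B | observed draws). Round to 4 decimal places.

The likelihood of the observed sequence under each hypothesis: P(data | bowl A) = (1/7)(0/6) = 0; P(data | bowl B) = (4/7)(3/6)(2/5) = 0.11429; P(data | bowl C) = (5/11)(4/10)(1/9) = 0.020202.
The prior-weighted likelihoods are 1/3 · 0 = 0, 1/3 · 0.11429 = 0.038095, 1/3 · 0.020202 = 0.006734; with total 0.044829.
Therefore the posterior P(bowl B | data) = (0.038095) / (0.044829) = 0.84979.

0.8498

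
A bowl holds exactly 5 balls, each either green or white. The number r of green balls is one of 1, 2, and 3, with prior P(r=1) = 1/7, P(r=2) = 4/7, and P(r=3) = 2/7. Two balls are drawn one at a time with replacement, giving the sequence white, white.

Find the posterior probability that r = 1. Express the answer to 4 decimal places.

0.2667

For each hypothesis, P(data | H) works out to: P(data | r = 1) = (4/5)(4/5) = 16/25; P(data | r = 2) = (3/5)(3/5) = 9/25; P(data | r = 3) = (2/5)(2/5) = 4/25.
Weighting by the prior gives 1/7 · 16/25 = 16/175, 4/7 · 9/25 = 36/175, 2/7 · 4/25 = 8/175; these sum to 12/35.
By Bayes' rule, P(r = 1 | data) = (16/175) / (12/35) = 4/15.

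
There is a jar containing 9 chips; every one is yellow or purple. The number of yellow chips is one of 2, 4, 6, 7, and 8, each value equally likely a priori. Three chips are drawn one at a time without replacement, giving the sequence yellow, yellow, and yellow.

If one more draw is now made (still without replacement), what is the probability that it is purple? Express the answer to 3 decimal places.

0.299

For each hypothesis, P(data | H) works out to: P(data | r = 2) = (2/9)(1/8)(0/7) = 0; P(data | r = 4) = (4/9)(3/8)(2/7) = 1/21; P(data | r = 6) = (6/9)(5/8)(4/7) = 5/21; P(data | r = 7) = (7/9)(6/8)(5/7) = 5/12; P(data | r = 8) = (8/9)(7/8)(6/7) = 2/3.
Weighting by the prior gives 1/5 · 0 = 0, 1/5 · 1/21 = 1/105, 1/5 · 5/21 = 1/21, 1/5 · 5/12 = 1/12, 1/5 · 2/3 = 2/15; summing to 23/84.
Dividing through by the total gives posterior P(r = 2 | data) = 0, P(r = 4 | data) = 4/115, P(r = 6 | data) = 4/23, P(r = 7 | data) = 7/23, P(r = 8 | data) = 56/115.
Averaging over the posterior, P(purple next | data) = (5/6)(4/115) + (1/2)(4/23) + (1/3)(7/23) + (1/6)(56/115) = 103/345.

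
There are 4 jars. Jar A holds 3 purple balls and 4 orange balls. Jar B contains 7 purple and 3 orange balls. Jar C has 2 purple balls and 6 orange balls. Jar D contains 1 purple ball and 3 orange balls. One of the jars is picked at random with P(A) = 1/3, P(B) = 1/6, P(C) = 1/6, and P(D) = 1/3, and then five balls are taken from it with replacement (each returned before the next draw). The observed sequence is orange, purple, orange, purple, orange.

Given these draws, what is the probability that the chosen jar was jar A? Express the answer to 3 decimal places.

0.426

For each hypothesis, P(data | H) works out to: P(data | jar A) = (4/7)(3/7)(4/7)(3/7)(4/7) = 0.034271; P(data | jar B) = (3/10)(7/10)(3/10)(7/10)(3/10) = 0.01323; P(data | jar C) = (6/8)(2/8)(6/8)(2/8)(6/8) = 0.026367; P(data | jar D) = (3/4)(1/4)(3/4)(1/4)(3/4) = 0.026367.
Weighting by the prior gives 1/3 · 0.034271 = 0.011424, 1/6 · 0.01323 = 0.002205, 1/6 · 0.026367 = 0.0043945, 1/3 · 0.026367 = 0.0087891; summing to 0.026812.
Hence P(jar A | data) = (0.011424) / (0.026812) = 0.42606.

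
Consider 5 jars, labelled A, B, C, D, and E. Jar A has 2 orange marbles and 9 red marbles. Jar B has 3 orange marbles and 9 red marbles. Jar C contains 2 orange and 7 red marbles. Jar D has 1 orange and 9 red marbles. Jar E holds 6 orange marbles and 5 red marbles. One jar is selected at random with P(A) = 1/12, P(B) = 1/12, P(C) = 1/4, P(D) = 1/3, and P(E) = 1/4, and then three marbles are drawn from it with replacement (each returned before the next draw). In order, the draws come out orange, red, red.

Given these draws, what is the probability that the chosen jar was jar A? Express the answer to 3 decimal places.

0.092

Compute the likelihood of the observed sequence for each case: P(data | jar A) = (2/11)(9/11)(9/11) = 0.12171; P(data | jar B) = (3/12)(9/12)(9/12) = 0.14062; P(data | jar C) = (2/9)(7/9)(7/9) = 0.13443; P(data | jar D) = (1/10)(9/10)(9/10) = 0.081; P(data | jar E) = (6/11)(5/11)(5/11) = 0.1127.
Weighting by the prior gives 1/12 · 0.12171 = 0.010143, 1/12 · 0.14062 = 0.011719, 1/4 · 0.13443 = 0.033608, 1/3 · 0.081 = 0.027, 1/4 · 0.1127 = 0.028174; with total 0.11064.
By Bayes' rule, P(jar A | data) = (0.010143) / (0.11064) = 0.091671.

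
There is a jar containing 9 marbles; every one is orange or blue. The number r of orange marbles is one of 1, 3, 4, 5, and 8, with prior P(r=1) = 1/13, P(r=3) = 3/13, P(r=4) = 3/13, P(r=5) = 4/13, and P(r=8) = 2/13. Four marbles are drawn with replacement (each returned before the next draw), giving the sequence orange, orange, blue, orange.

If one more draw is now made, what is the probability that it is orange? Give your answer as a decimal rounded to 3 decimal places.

The likelihood of the observed sequence under each hypothesis: P(data | r = 1) = (1/9)(1/9)(8/9)(1/9) = 0.0012193; P(data | r = 3) = (3/9)(3/9)(6/9)(3/9) = 0.024691; P(data | r = 4) = (4/9)(4/9)(5/9)(4/9) = 0.048773; P(data | r = 5) = (5/9)(5/9)(4/9)(5/9) = 0.076208; P(data | r = 8) = (8/9)(8/9)(1/9)(8/9) = 0.078037.
Multiplying each by its prior: 1/13 · 0.0012193 = 9.3794e-05, 3/13 · 0.024691 = 0.005698, 3/13 · 0.048773 = 0.011255, 4/13 · 0.076208 = 0.023449, 2/13 · 0.078037 = 0.012006; these sum to 0.052501.
Dividing through by the total gives posterior P(r = 1 | data) = 0.0017865, P(r = 3 | data) = 0.10853, P(r = 4 | data) = 0.21438, P(r = 5 | data) = 0.44663, P(r = 8 | data) = 0.22867.
The predictive probability is P(orange next | data) = (1/9)(0.0017865) + (1/3)(0.10853) + (4/9)(0.21438) + (5/9)(0.44663) + (8/9)(0.22867) = 0.58305.

0.583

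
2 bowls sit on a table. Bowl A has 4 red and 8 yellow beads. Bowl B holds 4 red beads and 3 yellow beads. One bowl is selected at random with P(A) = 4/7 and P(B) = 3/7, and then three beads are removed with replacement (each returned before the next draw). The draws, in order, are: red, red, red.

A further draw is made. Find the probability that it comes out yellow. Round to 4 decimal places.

Under each hypothesis, the probability of the observed sequence is: P(data | bowl A) = (4/12)(4/12)(4/12) = 0.037037; P(data | bowl B) = (4/7)(4/7)(4/7) = 0.18659.
The prior-weighted likelihoods are 4/7 · 0.037037 = 0.021164, 3/7 · 0.18659 = 0.079967; with total 0.10113.
The posterior is then P(bowl A | data) = 0.20927, P(bowl B | data) = 0.79073.
So P(yellow next | data) = Σ P(yellow next | H) P(H | data) = (2/3)(0.20927) + (3/7)(0.79073) = 0.4784.

0.4784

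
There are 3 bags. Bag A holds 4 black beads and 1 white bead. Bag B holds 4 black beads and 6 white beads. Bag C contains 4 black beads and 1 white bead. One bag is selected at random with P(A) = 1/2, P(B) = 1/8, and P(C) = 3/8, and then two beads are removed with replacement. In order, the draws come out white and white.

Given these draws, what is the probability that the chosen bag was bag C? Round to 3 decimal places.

0.188

Compute the likelihood of the observed sequence for each case: P(data | bag A) = (1/5)(1/5) = 1/25; P(data | bag B) = (6/10)(6/10) = 9/25; P(data | bag C) = (1/5)(1/5) = 1/25.
Multiplying each by its prior: 1/2 · 1/25 = 1/50, 1/8 · 9/25 = 9/200, 3/8 · 1/25 = 3/200; these sum to 2/25.
By Bayes' rule, P(bag C | data) = (3/200) / (2/25) = 3/16.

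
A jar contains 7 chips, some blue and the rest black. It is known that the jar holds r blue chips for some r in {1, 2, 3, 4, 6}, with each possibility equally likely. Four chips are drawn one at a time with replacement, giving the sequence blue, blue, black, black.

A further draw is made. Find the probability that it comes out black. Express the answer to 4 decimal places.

Under each hypothesis, the probability of the observed sequence is: P(data | r = 1) = (1/7)(1/7)(6/7)(6/7) = 0.014994; P(data | r = 2) = (2/7)(2/7)(5/7)(5/7) = 0.041649; P(data | r = 3) = (3/7)(3/7)(4/7)(4/7) = 0.059975; P(data | r = 4) = (4/7)(4/7)(3/7)(3/7) = 0.059975; P(data | r = 6) = (6/7)(6/7)(1/7)(1/7) = 0.014994.
Multiplying each by its prior: 1/5 · 0.014994 = 0.0029988, 1/5 · 0.041649 = 0.0083299, 1/5 · 0.059975 = 0.011995, 1/5 · 0.059975 = 0.011995, 1/5 · 0.014994 = 0.0029988; with total 0.038317.
Normalising, the posterior is P(r = 1 | data) = 0.078261, P(r = 2 | data) = 0.21739, P(r = 3 | data) = 0.31304, P(r = 4 | data) = 0.31304, P(r = 6 | data) = 0.078261.
So P(black next | data) = Σ P(black next | H) P(H | data) = (6/7)(0.078261) + (5/7)(0.21739) + (4/7)(0.31304) + (3/7)(0.31304) + (1/7)(0.078261) = 0.54658.

0.5466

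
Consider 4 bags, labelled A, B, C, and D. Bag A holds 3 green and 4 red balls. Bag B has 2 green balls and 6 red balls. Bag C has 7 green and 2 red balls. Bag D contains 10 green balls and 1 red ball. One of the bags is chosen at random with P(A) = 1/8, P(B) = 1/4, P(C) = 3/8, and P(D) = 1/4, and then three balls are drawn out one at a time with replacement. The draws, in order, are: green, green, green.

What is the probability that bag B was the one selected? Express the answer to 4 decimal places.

0.0103

Under each hypothesis, the probability of the observed sequence is: P(data | bag A) = (3/7)(3/7)(3/7) = 0.078717; P(data | bag B) = (2/8)(2/8)(2/8) = 0.015625; P(data | bag C) = (7/9)(7/9)(7/9) = 0.47051; P(data | bag D) = (10/11)(10/11)(10/11) = 0.75131.
Weighting by the prior gives 1/8 · 0.078717 = 0.0098397, 1/4 · 0.015625 = 0.0039062, 3/8 · 0.47051 = 0.17644, 1/4 · 0.75131 = 0.18783; with total 0.37801.
Hence P(bag B | data) = (0.0039062) / (0.37801) = 0.010334.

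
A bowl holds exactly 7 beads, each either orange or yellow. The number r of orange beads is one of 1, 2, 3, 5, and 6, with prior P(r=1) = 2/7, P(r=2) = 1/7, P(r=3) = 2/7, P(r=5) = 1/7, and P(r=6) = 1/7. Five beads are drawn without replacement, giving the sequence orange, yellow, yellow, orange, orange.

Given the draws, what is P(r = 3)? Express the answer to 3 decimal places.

0.545

For each hypothesis, P(data | H) works out to: P(data | r = 1) = (1/7)(6/6)(5/5)(0/4) = 0; P(data | r = 2) = (2/7)(5/6)(4/5)(1/4)(0/3) = 0; P(data | r = 3) = (3/7)(4/6)(3/5)(2/4)(1/3) = 1/35; P(data | r = 5) = (5/7)(2/6)(1/5)(4/4)(3/3) = 1/21; P(data | r = 6) = (6/7)(1/6)(0/5) = 0.
Weighting by the prior gives 2/7 · 0 = 0, 1/7 · 0 = 0, 2/7 · 1/35 = 2/245, 1/7 · 1/21 = 1/147, 1/7 · 0 = 0; with total 11/735.
So P(r = 3 | data) = (2/245) / (11/735) = 6/11.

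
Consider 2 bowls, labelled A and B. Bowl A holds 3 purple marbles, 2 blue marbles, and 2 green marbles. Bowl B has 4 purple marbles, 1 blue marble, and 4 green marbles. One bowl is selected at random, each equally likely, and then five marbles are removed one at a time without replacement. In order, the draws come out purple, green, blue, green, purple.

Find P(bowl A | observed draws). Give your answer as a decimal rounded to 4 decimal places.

For each hypothesis, P(data | H) works out to: P(data | bowl A) = (3/7)(2/6)(2/5)(1/4)(2/3) = 1/105; P(data | bowl B) = (4/9)(4/8)(1/7)(3/6)(3/5) = 1/105.
Weighting by the prior gives 1/2 · 1/105 = 1/210, 1/2 · 1/105 = 1/210; with total 1/105.
Therefore the posterior P(bowl A | data) = (1/210) / (1/105) = 1/2.

0.5000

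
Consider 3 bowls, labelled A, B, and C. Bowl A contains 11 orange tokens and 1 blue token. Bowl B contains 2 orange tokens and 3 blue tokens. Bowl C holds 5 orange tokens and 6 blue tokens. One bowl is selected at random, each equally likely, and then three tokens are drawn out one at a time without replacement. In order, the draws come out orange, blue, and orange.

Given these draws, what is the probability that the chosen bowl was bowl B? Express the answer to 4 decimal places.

0.3284

Under each hypothesis, the probability of the observed sequence is: P(data | bowl A) = (11/12)(1/11)(10/10) = 1/12; P(data | bowl B) = (2/5)(3/4)(1/3) = 1/10; P(data | bowl C) = (5/11)(6/10)(4/9) = 4/33.
The prior-weighted likelihoods are 1/3 · 1/12 = 1/36, 1/3 · 1/10 = 1/30, 1/3 · 4/33 = 4/99; with total 67/660.
Hence P(bowl B | data) = (1/30) / (67/660) = 22/67.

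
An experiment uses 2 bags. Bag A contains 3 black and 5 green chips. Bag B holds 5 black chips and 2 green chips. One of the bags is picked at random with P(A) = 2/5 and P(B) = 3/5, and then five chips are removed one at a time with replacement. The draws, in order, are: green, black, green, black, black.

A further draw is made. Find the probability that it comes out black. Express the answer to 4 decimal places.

0.6071

Compute the likelihood of the observed sequence for each case: P(data | bag A) = (5/8)(3/8)(5/8)(3/8)(3/8) = 0.020599; P(data | bag B) = (2/7)(5/7)(2/7)(5/7)(5/7) = 0.02975.
Weighting by the prior gives 2/5 · 0.020599 = 0.0082397, 3/5 · 0.02975 = 0.01785; with total 0.026089.
Normalising, the posterior is P(bag A | data) = 0.31583, P(bag B | data) = 0.68417.
The predictive probability is P(black next | data) = (3/8)(0.31583) + (5/7)(0.68417) = 0.60713.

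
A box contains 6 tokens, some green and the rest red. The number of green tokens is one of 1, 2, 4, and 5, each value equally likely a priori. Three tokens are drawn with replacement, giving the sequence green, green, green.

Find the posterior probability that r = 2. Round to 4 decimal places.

0.0404

For each hypothesis, P(data | H) works out to: P(data | r = 1) = (1/6)(1/6)(1/6) = 1/216; P(data | r = 2) = (2/6)(2/6)(2/6) = 1/27; P(data | r = 4) = (4/6)(4/6)(4/6) = 8/27; P(data | r = 5) = (5/6)(5/6)(5/6) = 125/216.
Multiplying each by its prior: 1/4 · 1/216 = 1/864, 1/4 · 1/27 = 1/108, 1/4 · 8/27 = 2/27, 1/4 · 125/216 = 125/864; these sum to 11/48.
So P(r = 2 | data) = (1/108) / (11/48) = 4/99.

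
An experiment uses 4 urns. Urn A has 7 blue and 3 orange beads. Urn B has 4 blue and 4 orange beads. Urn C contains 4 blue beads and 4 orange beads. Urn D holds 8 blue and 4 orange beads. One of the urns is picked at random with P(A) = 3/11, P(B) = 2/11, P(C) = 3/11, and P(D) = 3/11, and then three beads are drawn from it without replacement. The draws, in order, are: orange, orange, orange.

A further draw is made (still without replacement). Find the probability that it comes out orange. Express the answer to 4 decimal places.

Compute the likelihood of the observed sequence for each case: P(data | urn A) = (3/10)(2/9)(1/8) = 0.0083333; P(data | urn B) = (4/8)(3/7)(2/6) = 0.071429; P(data | urn C) = (4/8)(3/7)(2/6) = 0.071429; P(data | urn D) = (4/12)(3/11)(2/10) = 0.018182.
Weighting by the prior gives 3/11 · 0.0083333 = 0.0022727, 2/11 · 0.071429 = 0.012987, 3/11 · 0.071429 = 0.019481, 3/11 · 0.018182 = 0.0049587; these sum to 0.039699.
Normalising, the posterior is P(urn A | data) = 0.057249, P(urn B | data) = 0.32714, P(urn C | data) = 0.49071, P(urn D | data) = 0.12491.
Averaging over the posterior, P(orange next | data) = (0)(0.057249) + (1/5)(0.32714) + (1/5)(0.49071) + (1/9)(0.12491) = 0.17745.

0.1774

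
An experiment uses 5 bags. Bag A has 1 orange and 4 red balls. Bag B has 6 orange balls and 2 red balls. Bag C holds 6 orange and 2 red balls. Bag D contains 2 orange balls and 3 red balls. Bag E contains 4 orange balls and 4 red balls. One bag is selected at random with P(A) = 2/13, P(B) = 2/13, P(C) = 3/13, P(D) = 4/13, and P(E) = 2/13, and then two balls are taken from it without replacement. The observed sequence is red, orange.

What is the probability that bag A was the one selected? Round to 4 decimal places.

Compute the likelihood of the observed sequence for each case: P(data | bag A) = (4/5)(1/4) = 1/5; P(data | bag B) = (2/8)(6/7) = 3/14; P(data | bag C) = (2/8)(6/7) = 3/14; P(data | bag D) = (3/5)(2/4) = 3/10; P(data | bag E) = (4/8)(4/7) = 2/7.
Weighting by the prior gives 2/13 · 1/5 = 2/65, 2/13 · 3/14 = 3/91, 3/13 · 3/14 = 9/182, 4/13 · 3/10 = 6/65, 2/13 · 2/7 = 4/91; these sum to 227/910.
So P(bag A | data) = (2/65) / (227/910) = 28/227.

0.1233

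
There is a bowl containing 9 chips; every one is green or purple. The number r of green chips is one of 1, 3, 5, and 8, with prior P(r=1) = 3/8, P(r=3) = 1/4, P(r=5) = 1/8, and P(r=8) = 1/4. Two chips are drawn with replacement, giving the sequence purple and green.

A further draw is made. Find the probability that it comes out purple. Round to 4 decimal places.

Under each hypothesis, the probability of the observed sequence is: P(data | r = 1) = (8/9)(1/9) = 8/81; P(data | r = 3) = (6/9)(3/9) = 2/9; P(data | r = 5) = (4/9)(5/9) = 20/81; P(data | r = 8) = (1/9)(8/9) = 8/81.
Multiplying each by its prior: 3/8 · 8/81 = 1/27, 1/4 · 2/9 = 1/18, 1/8 · 20/81 = 5/162, 1/4 · 8/81 = 2/81; with total 4/27.
Normalising, the posterior is P(r = 1 | data) = 1/4, P(r = 3 | data) = 3/8, P(r = 5 | data) = 5/24, P(r = 8 | data) = 1/6.
So P(purple next | data) = Σ P(purple next | H) P(H | data) = (8/9)(1/4) + (2/3)(3/8) + (4/9)(5/24) + (1/9)(1/6) = 7/12.

0.5833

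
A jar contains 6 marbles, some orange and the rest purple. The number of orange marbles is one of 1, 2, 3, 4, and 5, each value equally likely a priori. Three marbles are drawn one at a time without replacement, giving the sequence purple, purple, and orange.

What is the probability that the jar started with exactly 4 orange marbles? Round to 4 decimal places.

Under each hypothesis, the probability of the observed sequence is: P(data | r = 1) = (5/6)(4/5)(1/4) = 1/6; P(data | r = 2) = (4/6)(3/5)(2/4) = 1/5; P(data | r = 3) = (3/6)(2/5)(3/4) = 3/20; P(data | r = 4) = (2/6)(1/5)(4/4) = 1/15; P(data | r = 5) = (1/6)(0/5) = 0.
Weighting by the prior gives 1/5 · 1/6 = 1/30, 1/5 · 1/5 = 1/25, 1/5 · 3/20 = 3/100, 1/5 · 1/15 = 1/75, 1/5 · 0 = 0; summing to 7/60.
By Bayes' rule, P(r = 4 | data) = (1/75) / (7/60) = 4/35.

0.1143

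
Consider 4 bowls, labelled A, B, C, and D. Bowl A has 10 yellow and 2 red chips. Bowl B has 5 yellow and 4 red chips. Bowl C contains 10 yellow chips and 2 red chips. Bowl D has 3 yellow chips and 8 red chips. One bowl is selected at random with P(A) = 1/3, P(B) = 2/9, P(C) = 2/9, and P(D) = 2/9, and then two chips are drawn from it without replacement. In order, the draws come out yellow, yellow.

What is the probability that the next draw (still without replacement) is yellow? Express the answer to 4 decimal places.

0.7309

The likelihood of the observed sequence under each hypothesis: P(data | bowl A) = (10/12)(9/11) = 0.68182; P(data | bowl B) = (5/9)(4/8) = 0.27778; P(data | bowl C) = (10/12)(9/11) = 0.68182; P(data | bowl D) = (3/11)(2/10) = 0.054545.
Weighting by the prior gives 1/3 · 0.68182 = 0.22727, 2/9 · 0.27778 = 0.061728, 2/9 · 0.68182 = 0.15152, 2/9 · 0.054545 = 0.012121; with total 0.45264.
Normalising, the posterior is P(bowl A | data) = 0.50211, P(bowl B | data) = 0.13637, P(bowl C | data) = 0.33474, P(bowl D | data) = 0.026779.
So P(yellow next | data) = Σ P(yellow next | H) P(H | data) = (4/5)(0.50211) + (3/7)(0.13637) + (4/5)(0.33474) + (1/9)(0.026779) = 0.7309.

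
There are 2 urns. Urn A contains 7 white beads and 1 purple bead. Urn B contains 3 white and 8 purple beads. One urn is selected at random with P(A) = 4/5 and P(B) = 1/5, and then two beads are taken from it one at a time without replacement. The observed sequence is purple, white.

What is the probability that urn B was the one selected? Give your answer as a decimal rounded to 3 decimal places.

0.304

The likelihood of the observed sequence under each hypothesis: P(data | urn A) = (1/8)(7/7) = 1/8; P(data | urn B) = (8/11)(3/10) = 12/55.
Multiplying each by its prior: 4/5 · 1/8 = 1/10, 1/5 · 12/55 = 12/275; summing to 79/550.
Hence P(urn B | data) = (12/275) / (79/550) = 24/79.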